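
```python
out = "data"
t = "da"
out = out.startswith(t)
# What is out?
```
Trace:
  out='data'
  out='data', t='da'
  out=True, t='da'

Final answer: True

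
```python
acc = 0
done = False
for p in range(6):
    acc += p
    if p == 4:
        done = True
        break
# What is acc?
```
Trace:
  acc=0
  acc=0, done=False
  acc=0, done=False, p=0
  acc=1, done=False, p=1
  acc=3, done=False, p=2
  acc=6, done=False, p=3
  acc=10, done=True, p=4

Final answer: 10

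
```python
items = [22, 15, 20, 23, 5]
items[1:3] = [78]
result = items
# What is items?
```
Trace:
  items=[22, 15, 20, 23, 5]
  items=[22, 78, 23, 5]
  items=[22, 78, 23, 5], result=[22, 78, 23, 5]

Final answer: [22, 78, 23, 5]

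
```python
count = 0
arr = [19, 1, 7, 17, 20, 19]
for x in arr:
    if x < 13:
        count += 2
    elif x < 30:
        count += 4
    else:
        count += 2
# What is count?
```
Trace:
  count=0
  count=4, x=19
  count=6, x=1
  count=8, x=7
  count=12, x=17
  count=16, x=20
  count=20, x=19

Final answer: 20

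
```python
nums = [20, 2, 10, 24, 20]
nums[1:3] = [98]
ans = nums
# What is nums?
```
Trace:
  nums=[20, 2, 10, 24, 20]
  nums=[20, 98, 24, 20]
  nums=[20, 98, 24, 20], ans=[20, 98, 24, 20]

Final answer: [20, 98, 24, 20]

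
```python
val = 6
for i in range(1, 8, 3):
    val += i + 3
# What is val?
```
Trace:
  val=6
  val=10, i=1
  val=17, i=4
  val=27, i=7

Final answer: 27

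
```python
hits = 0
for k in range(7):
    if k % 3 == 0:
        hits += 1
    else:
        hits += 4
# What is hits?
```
Trace:
  hits=0
  hits=1, k=0
  hits=5, k=1
  hits=9, k=2
  hits=10, k=3
  hits=14, k=4
  hits=18, k=5
  hits=19, k=6

Final answer: 19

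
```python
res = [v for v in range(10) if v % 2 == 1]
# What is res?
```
Trace:
  v=0
  v=1
  v=2
  v=3
  v=4
  v=5
  v=6
  v=7
  v=8
  v=9
  res=[1, 3, 5, 7, 9]

Final answer: [1, 3, 5, 7, 9]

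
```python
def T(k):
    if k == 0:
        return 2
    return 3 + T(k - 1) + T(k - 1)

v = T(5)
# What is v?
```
Call trace (a repeated sub-call is expanded the first time; later identical calls just restate its return value):
T(k=5)
  T(k=4)
    T(k=3)
      T(k=2)
        T(k=1)
          T(k=0)
          -> return 2
          T(k=0)
          -> return 2
        -> return 7
        T(k=1) -> return 7  (same call as traced above)
      -> return 17
      T(k=2) -> return 17  (same call as traced above)
    -> return 37
    T(k=3) -> return 37  (same call as traced above)
  -> return 77
  T(k=4) -> return 77  (same call as traced above)
-> return 157

Final answer: 157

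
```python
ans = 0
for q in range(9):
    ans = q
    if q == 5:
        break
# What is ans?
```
Trace:
  ans=0
  ans=0, q=0
  ans=1, q=1
  ans=2, q=2
  ans=3, q=3
  ans=4, q=4
  ans=5, q=5

Final answer: 5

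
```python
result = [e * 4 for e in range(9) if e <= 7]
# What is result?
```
Trace:
  e=0
  e=1
  e=2
  e=3
  e=4
  e=5
  e=6
  e=7
  e=8
  result=[0, 4, 8, 12, 16, 20, 24, 28]

Final answer: [0, 4, 8, 12, 16, 20, 24, 28]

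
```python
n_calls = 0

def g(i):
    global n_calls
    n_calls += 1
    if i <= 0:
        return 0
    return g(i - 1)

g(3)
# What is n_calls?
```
Call trace:
g(i=3)
  g(i=2)
    g(i=1)
      g(i=0)
      -> return 0
    -> return 0
  -> return 0
-> return 0

n_calls is incremented once per call. g is entered once for each i = 3, 2, 1, 0 (the i <= 0 call returns without recursing), i.e. 3 + 1 calls.
n_calls = 4

Final answer: 4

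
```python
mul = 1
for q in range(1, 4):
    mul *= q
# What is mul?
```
Trace:
  mul=1
  mul=1, q=1
  mul=2, q=2
  mul=6, q=3

Final answer: 6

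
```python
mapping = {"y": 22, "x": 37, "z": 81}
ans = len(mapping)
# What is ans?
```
Trace:
  mapping={'y': 22, 'x': 37, 'z': 81}
  mapping={'y': 22, 'x': 37, 'z': 81}, ans=3

Final answer: 3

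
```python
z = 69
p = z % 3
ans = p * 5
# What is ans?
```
Trace:
  z=69
  z=69, p=0
  z=69, p=0, ans=0

Final answer: 0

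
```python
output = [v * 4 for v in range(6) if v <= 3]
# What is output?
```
Trace:
  v=0
  v=1
  v=2
  v=3
  v=4
  v=5
  output=[0, 4, 8, 12]

Final answer: [0, 4, 8, 12]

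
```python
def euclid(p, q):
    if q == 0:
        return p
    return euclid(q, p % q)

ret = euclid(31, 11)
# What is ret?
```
Call trace:
euclid(p=31, q=11)
  euclid(p=11, q=9)
    euclid(p=9, q=2)
      euclid(p=2, q=1)
        euclid(p=1, q=0)
        -> return 1
      -> return 1
    -> return 1
  -> return 1
-> return 1

Final answer: 1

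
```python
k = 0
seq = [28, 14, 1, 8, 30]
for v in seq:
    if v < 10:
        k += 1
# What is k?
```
Trace:
  k=0
  k=0, v=28
  k=0, v=14
  k=1, v=1
  k=2, v=8
  k=2, v=30

Final answer: 2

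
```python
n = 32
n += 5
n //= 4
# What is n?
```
Trace:
  n=32
  n=37
  n=9

Final answer: 9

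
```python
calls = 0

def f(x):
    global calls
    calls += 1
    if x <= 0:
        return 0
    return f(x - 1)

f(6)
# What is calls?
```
Call trace:
f(x=6)
  f(x=5)
    f(x=4)
      f(x=3)
        f(x=2)
          f(x=1)
            f(x=0)
            -> return 0
          -> return 0
        -> return 0
      -> return 0
    -> return 0
  -> return 0
-> return 0

calls is incremented once per call. f is entered once for each x = 6, 5, 4, 3, 2, 1, 0 (the x <= 0 call returns without recursing), i.e. 6 + 1 calls.
calls = 7

Final answer: 7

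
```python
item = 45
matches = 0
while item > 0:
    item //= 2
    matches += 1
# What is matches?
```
Trace:
  item=45
  item=45, matches=0
  item=22, matches=1
  item=11, matches=2
  item=5, matches=3
  item=2, matches=4
  item=1, matches=5
  item=0, matches=6

Final answer: 6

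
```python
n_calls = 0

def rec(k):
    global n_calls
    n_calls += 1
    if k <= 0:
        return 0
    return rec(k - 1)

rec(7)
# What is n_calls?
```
Call trace:
rec(k=7)
  rec(k=6)
    rec(k=5)
      rec(k=4)
        rec(k=3)
          rec(k=2)
            rec(k=1)
              rec(k=0)
              -> return 0
            -> return 0
          -> return 0
        -> return 0
      -> return 0
    -> return 0
  -> return 0
-> return 0

n_calls is incremented once per call. rec is entered once for each k = 7, 6, 5, 4, 3, 2, 1, 0 (the k <= 0 call returns without recursing), i.e. 7 + 1 calls.
n_calls = 8

Final answer: 8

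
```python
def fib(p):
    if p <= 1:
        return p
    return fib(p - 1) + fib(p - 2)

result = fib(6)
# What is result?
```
Call trace (a repeated sub-call is expanded the first time; later identical calls just restate its return value):
fib(p=6)
  fib(p=5)
    fib(p=4)
      fib(p=3)
        fib(p=2)
          fib(p=1)
          -> return 1
          fib(p=0)
          -> return 0
        -> return 1
        fib(p=1)
        -> return 1
      -> return 2
      fib(p=2) -> return 1  (same call as traced above)
    -> return 3
    fib(p=3) -> return 2  (same call as traced above)
  -> return 5
  fib(p=4) -> return 3  (same call as traced above)
-> return 8

Final answer: 8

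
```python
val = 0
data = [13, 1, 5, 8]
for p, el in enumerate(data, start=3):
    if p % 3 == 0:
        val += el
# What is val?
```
Trace:
  val=0
  val=13, p=3, el=13
  val=13, p=4, el=1
  val=13, p=5, el=5
  val=21, p=6, el=8

Final answer: 21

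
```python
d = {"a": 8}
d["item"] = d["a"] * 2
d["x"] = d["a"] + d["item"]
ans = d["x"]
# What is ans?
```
Trace:
  d={'a': 8}
  d={'a': 8, 'item': 16}
  d={'a': 8, 'item': 16, 'x': 24}
  d={'a': 8, 'item': 16, 'x': 24}, ans=24

Final answer: 24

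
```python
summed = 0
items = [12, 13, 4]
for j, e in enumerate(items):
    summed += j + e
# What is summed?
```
Trace:
  summed=0
  summed=12, j=0, e=12
  summed=26, j=1, e=13
  summed=32, j=2, e=4

Final answer: 32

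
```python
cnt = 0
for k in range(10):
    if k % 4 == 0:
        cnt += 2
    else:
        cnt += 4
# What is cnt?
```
Trace:
  cnt=0
  cnt=2, k=0
  cnt=6, k=1
  cnt=10, k=2
  cnt=14, k=3
  cnt=16, k=4
  cnt=20, k=5
  cnt=24, k=6
  cnt=28, k=7
  cnt=30, k=8
  cnt=34, k=9

Final answer: 34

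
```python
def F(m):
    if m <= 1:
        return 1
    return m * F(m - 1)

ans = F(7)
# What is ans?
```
Call trace:
F(m=7)
  F(m=6)
    F(m=5)
      F(m=4)
        F(m=3)
          F(m=2)
            F(m=1)
            -> return 1
          -> return 2
        -> return 6
      -> return 24
    -> return 120
  -> return 720
-> return 5040

Final answer: 5040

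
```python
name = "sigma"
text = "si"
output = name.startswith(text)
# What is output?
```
Trace:
  name='sigma'
  name='sigma', text='si'
  name='sigma', text='si', output=True

Final answer: True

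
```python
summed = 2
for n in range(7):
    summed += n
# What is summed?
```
Trace:
  summed=2
  summed=2, n=0
  summed=3, n=1
  summed=5, n=2
  summed=8, n=3
  summed=12, n=4
  summed=17, n=5
  summed=23, n=6

Final answer: 23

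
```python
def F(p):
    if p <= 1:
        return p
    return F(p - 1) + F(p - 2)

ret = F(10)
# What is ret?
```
Call trace (a repeated sub-call is expanded the first time; later identical calls just restate its return value):
F(p=10)
  F(p=9)
    F(p=8)
      F(p=7)
        F(p=6)
          F(p=5)
            F(p=4)
              F(p=3)
                F(p=2)
                  F(p=1)
                  -> return 1
                  F(p=0)
                  -> return 0
                -> return 1
                F(p=1)
                -> return 1
              -> return 2
              F(p=2) -> return 1  (same call as traced above)
            -> return 3
            F(p=3) -> return 2  (same call as traced above)
          -> return 5
          F(p=4) -> return 3  (same call as traced above)
        -> return 8
        F(p=5) -> return 5  (same call as traced above)
      -> return 13
      F(p=6) -> return 8  (same call as traced above)
    -> return 21
    F(p=7) -> return 13  (same call as traced above)
  -> return 34
  F(p=8) -> return 21  (same call as traced above)
-> return 55

Final answer: 55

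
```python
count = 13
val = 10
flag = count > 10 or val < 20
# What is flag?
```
Trace:
  count=13
  count=13, val=10
  count=13, val=10, flag=True

Final answer: True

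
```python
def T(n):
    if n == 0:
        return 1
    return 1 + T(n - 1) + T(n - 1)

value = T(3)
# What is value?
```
Call trace (a repeated sub-call is expanded the first time; later identical calls just restate its return value):
T(n=3)
  T(n=2)
    T(n=1)
      T(n=0)
      -> return 1
      T(n=0)
      -> return 1
    -> return 3
    T(n=1) -> return 3  (same call as traced above)
  -> return 7
  T(n=2) -> return 7  (same call as traced above)
-> return 15

Final answer: 15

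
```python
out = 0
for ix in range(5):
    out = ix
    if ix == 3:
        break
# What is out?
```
Trace:
  out=0
  out=0, ix=0
  out=1, ix=1
  out=2, ix=2
  out=3, ix=3

Final answer: 3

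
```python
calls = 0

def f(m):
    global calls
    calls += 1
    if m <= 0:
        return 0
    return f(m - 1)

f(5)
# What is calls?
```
Call trace:
f(m=5)
  f(m=4)
    f(m=3)
      f(m=2)
        f(m=1)
          f(m=0)
          -> return 0
        -> return 0
      -> return 0
    -> return 0
  -> return 0
-> return 0

calls is incremented once per call. f is entered once for each m = 5, 4, 3, 2, 1, 0 (the m <= 0 call returns without recursing), i.e. 5 + 1 calls.
calls = 6

Final answer: 6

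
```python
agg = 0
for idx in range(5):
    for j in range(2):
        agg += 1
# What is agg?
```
Trace:
  agg=0
  agg=1, idx=0, j=0
  agg=2, idx=0, j=1
  agg=3, idx=1, j=0
  agg=4, idx=1, j=1
  agg=5, idx=2, j=0
  agg=6, idx=2, j=1
  agg=7, idx=3, j=0
  agg=8, idx=3, j=1
  agg=9, idx=4, j=0
  agg=10, idx=4, j=1

Final answer: 10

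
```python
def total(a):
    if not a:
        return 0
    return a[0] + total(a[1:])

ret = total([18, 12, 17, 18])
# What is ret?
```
Call trace:
total(a=[18, 12, 17, 18])
  total(a=[12, 17, 18])
    total(a=[17, 18])
      total(a=[18])
        total(a=[])
        -> return 0
      -> return 18
    -> return 35
  -> return 47
-> return 65

Final answer: 65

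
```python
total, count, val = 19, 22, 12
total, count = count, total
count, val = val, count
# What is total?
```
Trace:
  total=19, count=22, val=12
  total=22, count=19, val=12
  total=22, count=12, val=19

Final answer: 22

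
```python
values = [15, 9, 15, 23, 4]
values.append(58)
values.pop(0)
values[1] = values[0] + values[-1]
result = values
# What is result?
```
Trace:
  values=[15, 9, 15, 23, 4]
  values=[15, 9, 15, 23, 4, 58]
  values=[9, 15, 23, 4, 58]
  values=[9, 67, 23, 4, 58]
  values=[9, 67, 23, 4, 58], result=[9, 67, 23, 4, 58]

Final answer: [9, 67, 23, 4, 58]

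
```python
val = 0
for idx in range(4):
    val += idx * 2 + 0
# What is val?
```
Trace:
  val=0
  val=0, idx=0
  val=2, idx=1
  val=6, idx=2
  val=12, idx=3

Final answer: 12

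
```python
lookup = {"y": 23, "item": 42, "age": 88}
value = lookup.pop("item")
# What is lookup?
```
Trace:
  lookup={'y': 23, 'item': 42, 'age': 88}
  lookup={'y': 23, 'age': 88}, value=42

Final answer: {'y': 23, 'age': 88}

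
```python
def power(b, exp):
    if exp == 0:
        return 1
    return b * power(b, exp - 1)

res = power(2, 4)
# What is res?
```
Call trace:
power(b=2, exp=4)
  power(b=2, exp=3)
    power(b=2, exp=2)
      power(b=2, exp=1)
        power(b=2, exp=0)
        -> return 1
      -> return 2
    -> return 4
  -> return 8
-> return 16

Final answer: 16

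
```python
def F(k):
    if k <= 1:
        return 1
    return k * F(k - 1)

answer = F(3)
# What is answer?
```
Call trace:
F(k=3)
  F(k=2)
    F(k=1)
    -> return 1
  -> return 2
-> return 6

Final answer: 6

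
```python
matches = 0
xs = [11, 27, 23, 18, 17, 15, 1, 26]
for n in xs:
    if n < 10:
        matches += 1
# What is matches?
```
Trace:
  matches=0
  matches=0, n=11
  matches=0, n=27
  matches=0, n=23
  matches=0, n=18
  matches=0, n=17
  matches=0, n=15
  matches=1, n=1
  matches=1, n=26

Final answer: 1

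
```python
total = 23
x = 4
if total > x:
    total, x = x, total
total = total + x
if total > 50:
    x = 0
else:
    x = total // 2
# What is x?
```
Trace:
  total=23
  total=23, x=4
  total=4, x=23
  total=27, x=23
  total=27, x=13

Final answer: 13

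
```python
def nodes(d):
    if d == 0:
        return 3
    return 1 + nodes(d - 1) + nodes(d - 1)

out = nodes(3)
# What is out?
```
Call trace (a repeated sub-call is expanded the first time; later identical calls just restate its return value):
nodes(d=3)
  nodes(d=2)
    nodes(d=1)
      nodes(d=0)
      -> return 3
      nodes(d=0)
      -> return 3
    -> return 7
    nodes(d=1) -> return 7  (same call as traced above)
  -> return 15
  nodes(d=2) -> return 15  (same call as traced above)
-> return 31

Final answer: 31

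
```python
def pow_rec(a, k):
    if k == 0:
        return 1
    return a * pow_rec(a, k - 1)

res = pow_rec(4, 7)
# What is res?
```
Call trace:
pow_rec(a=4, k=7)
  pow_rec(a=4, k=6)
    pow_rec(a=4, k=5)
      pow_rec(a=4, k=4)
        pow_rec(a=4, k=3)
          pow_rec(a=4, k=2)
            pow_rec(a=4, k=1)
              pow_rec(a=4, k=0)
              -> return 1
            -> return 4
          -> return 16
        -> return 64
      -> return 256
    -> return 1024
  -> return 4096
-> return 16384

Final answer: 16384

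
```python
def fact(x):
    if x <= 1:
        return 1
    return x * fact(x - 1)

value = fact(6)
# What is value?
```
Call trace:
fact(x=6)
  fact(x=5)
    fact(x=4)
      fact(x=3)
        fact(x=2)
          fact(x=1)
          -> return 1
        -> return 2
      -> return 6
    -> return 24
  -> return 120
-> return 720

Final answer: 720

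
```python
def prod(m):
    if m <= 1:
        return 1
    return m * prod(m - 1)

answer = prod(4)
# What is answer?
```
Call trace:
prod(m=4)
  prod(m=3)
    prod(m=2)
      prod(m=1)
      -> return 1
    -> return 2
  -> return 6
-> return 24

Final answer: 24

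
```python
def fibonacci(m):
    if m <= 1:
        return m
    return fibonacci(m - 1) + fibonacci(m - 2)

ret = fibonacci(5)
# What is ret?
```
Call trace (a repeated sub-call is expanded the first time; later identical calls just restate its return value):
fibonacci(m=5)
  fibonacci(m=4)
    fibonacci(m=3)
      fibonacci(m=2)
        fibonacci(m=1)
        -> return 1
        fibonacci(m=0)
        -> return 0
      -> return 1
      fibonacci(m=1)
      -> return 1
    -> return 2
    fibonacci(m=2) -> return 1  (same call as traced above)
  -> return 3
  fibonacci(m=3) -> return 2  (same call as traced above)
-> return 5

Final answer: 5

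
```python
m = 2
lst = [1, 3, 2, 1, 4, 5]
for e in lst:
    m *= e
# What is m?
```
Trace:
  m=2
  m=2, e=1
  m=6, e=3
  m=12, e=2
  m=12, e=1
  m=48, e=4
  m=240, e=5

Final answer: 240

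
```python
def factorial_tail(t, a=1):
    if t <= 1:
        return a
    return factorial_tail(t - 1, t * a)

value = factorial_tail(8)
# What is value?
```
Call trace:
factorial_tail(t=8, a=1)
  factorial_tail(t=7, a=8)
    factorial_tail(t=6, a=56)
      factorial_tail(t=5, a=336)
        factorial_tail(t=4, a=1680)
          factorial_tail(t=3, a=6720)
            factorial_tail(t=2, a=20160)
              factorial_tail(t=1, a=40320)
              -> return 40320
            -> return 40320
          -> return 40320
        -> return 40320
      -> return 40320
    -> return 40320
  -> return 40320
-> return 40320

Final answer: 40320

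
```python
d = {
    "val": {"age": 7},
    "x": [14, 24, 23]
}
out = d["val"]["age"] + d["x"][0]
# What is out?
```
Trace:
  d={'val': {'age': 7}, 'x': [14, 24, 23]}
  d={'val': {'age': 7}, 'x': [14, 24, 23]}, out=21

Final answer: 21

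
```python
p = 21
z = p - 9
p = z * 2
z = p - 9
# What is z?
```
Trace:
  p=21
  p=21, z=12
  p=24, z=12
  p=24, z=15

Final answer: 15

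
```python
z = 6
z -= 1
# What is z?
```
Trace:
  z=6
  z=5

Final answer: 5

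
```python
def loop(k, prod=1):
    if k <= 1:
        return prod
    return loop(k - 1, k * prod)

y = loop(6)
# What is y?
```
Call trace:
loop(k=6, prod=1)
  loop(k=5, prod=6)
    loop(k=4, prod=30)
      loop(k=3, prod=120)
        loop(k=2, prod=360)
          loop(k=1, prod=720)
          -> return 720
        -> return 720
      -> return 720
    -> return 720
  -> return 720
-> return 720

Final answer: 720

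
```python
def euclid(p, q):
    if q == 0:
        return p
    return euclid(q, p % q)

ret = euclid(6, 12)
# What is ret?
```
Call trace:
euclid(p=6, q=12)
  euclid(p=12, q=6)
    euclid(p=6, q=0)
    -> return 6
  -> return 6
-> return 6

Final answer: 6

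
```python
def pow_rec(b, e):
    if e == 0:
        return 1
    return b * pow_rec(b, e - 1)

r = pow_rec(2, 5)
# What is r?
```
Call trace:
pow_rec(b=2, e=5)
  pow_rec(b=2, e=4)
    pow_rec(b=2, e=3)
      pow_rec(b=2, e=2)
        pow_rec(b=2, e=1)
          pow_rec(b=2, e=0)
          -> return 1
        -> return 2
      -> return 4
    -> return 8
  -> return 16
-> return 32

Final answer: 32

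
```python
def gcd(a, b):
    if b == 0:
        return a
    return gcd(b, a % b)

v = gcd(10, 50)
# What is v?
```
Call trace:
gcd(a=10, b=50)
  gcd(a=50, b=10)
    gcd(a=10, b=0)
    -> return 10
  -> return 10
-> return 10

Final answer: 10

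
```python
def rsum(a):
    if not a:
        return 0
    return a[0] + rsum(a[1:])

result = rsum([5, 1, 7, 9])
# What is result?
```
Call trace:
rsum(a=[5, 1, 7, 9])
  rsum(a=[1, 7, 9])
    rsum(a=[7, 9])
      rsum(a=[9])
        rsum(a=[])
        -> return 0
      -> return 9
    -> return 16
  -> return 17
-> return 22

Final answer: 22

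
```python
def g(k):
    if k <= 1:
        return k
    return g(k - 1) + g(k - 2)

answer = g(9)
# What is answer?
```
Call trace (a repeated sub-call is expanded the first time; later identical calls just restate its return value):
g(k=9)
  g(k=8)
    g(k=7)
      g(k=6)
        g(k=5)
          g(k=4)
            g(k=3)
              g(k=2)
                g(k=1)
                -> return 1
                g(k=0)
                -> return 0
              -> return 1
              g(k=1)
              -> return 1
            -> return 2
            g(k=2) -> return 1  (same call as traced above)
          -> return 3
          g(k=3) -> return 2  (same call as traced above)
        -> return 5
        g(k=4) -> return 3  (same call as traced above)
      -> return 8
      g(k=5) -> return 5  (same call as traced above)
    -> return 13
    g(k=6) -> return 8  (same call as traced above)
  -> return 21
  g(k=7) -> return 13  (same call as traced above)
-> return 34

Final answer: 34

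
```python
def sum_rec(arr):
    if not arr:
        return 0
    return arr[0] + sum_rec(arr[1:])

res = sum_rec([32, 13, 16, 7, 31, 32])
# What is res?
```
Call trace:
sum_rec(arr=[32, 13, 16, 7, 31, 32])
  sum_rec(arr=[13, 16, 7, 31, 32])
    sum_rec(arr=[16, 7, 31, 32])
      sum_rec(arr=[7, 31, 32])
        sum_rec(arr=[31, 32])
          sum_rec(arr=[32])
            sum_rec(arr=[])
            -> return 0
          -> return 32
        -> return 63
      -> return 70
    -> return 86
  -> return 99
-> return 131

Final answer: 131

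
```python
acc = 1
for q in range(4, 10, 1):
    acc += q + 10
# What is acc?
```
Trace:
  acc=1
  acc=15, q=4
  acc=30, q=5
  acc=46, q=6
  acc=63, q=7
  acc=81, q=8
  acc=100, q=9

Final answer: 100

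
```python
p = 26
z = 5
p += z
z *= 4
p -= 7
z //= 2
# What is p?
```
Trace:
  p=26
  p=26, z=5
  p=31, z=5
  p=31, z=20
  p=24, z=20
  p=24, z=10

Final answer: 24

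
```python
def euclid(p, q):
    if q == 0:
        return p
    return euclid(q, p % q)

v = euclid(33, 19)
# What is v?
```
Call trace:
euclid(p=33, q=19)
  euclid(p=19, q=14)
    euclid(p=14, q=5)
      euclid(p=5, q=4)
        euclid(p=4, q=1)
          euclid(p=1, q=0)
          -> return 1
        -> return 1
      -> return 1
    -> return 1
  -> return 1
-> return 1

Final answer: 1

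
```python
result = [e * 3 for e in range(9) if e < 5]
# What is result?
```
Trace:
  e=0
  e=1
  e=2
  e=3
  e=4
  e=5
  e=6
  e=7
  e=8
  result=[0, 3, 6, 9, 12]

Final answer: [0, 3, 6, 9, 12]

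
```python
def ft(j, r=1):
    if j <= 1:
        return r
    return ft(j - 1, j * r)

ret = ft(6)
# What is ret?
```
Call trace:
ft(j=6, r=1)
  ft(j=5, r=6)
    ft(j=4, r=30)
      ft(j=3, r=120)
        ft(j=2, r=360)
          ft(j=1, r=720)
          -> return 720
        -> return 720
      -> return 720
    -> return 720
  -> return 720
-> return 720

Final answer: 720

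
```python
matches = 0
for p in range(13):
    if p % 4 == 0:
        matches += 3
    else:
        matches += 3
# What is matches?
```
Trace:
  matches=0
  matches=3, p=0
  matches=6, p=1
  matches=9, p=2
  matches=12, p=3
  matches=15, p=4
  matches=18, p=5
  matches=21, p=6
  matches=24, p=7
  matches=27, p=8
  matches=30, p=9
  matches=33, p=10
  matches=36, p=11
  matches=39, p=12

Final answer: 39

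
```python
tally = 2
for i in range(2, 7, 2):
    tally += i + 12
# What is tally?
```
Trace:
  tally=2
  tally=16, i=2
  tally=32, i=4
  tally=50, i=6

Final answer: 50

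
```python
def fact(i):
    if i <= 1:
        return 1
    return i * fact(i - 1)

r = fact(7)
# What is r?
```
Call trace:
fact(i=7)
  fact(i=6)
    fact(i=5)
      fact(i=4)
        fact(i=3)
          fact(i=2)
            fact(i=1)
            -> return 1
          -> return 2
        -> return 6
      -> return 24
    -> return 120
  -> return 720
-> return 5040

Final answer: 5040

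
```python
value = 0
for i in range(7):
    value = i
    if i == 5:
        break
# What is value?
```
Trace:
  value=0
  value=0, i=0
  value=1, i=1
  value=2, i=2
  value=3, i=3
  value=4, i=4
  value=5, i=5

Final answer: 5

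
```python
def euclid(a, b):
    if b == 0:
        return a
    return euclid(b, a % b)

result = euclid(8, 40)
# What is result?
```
Call trace:
euclid(a=8, b=40)
  euclid(a=40, b=8)
    euclid(a=8, b=0)
    -> return 8
  -> return 8
-> return 8

Final answer: 8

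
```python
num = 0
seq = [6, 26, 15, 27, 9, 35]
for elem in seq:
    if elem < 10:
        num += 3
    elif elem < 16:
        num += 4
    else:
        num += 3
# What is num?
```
Trace:
  num=0
  num=3, elem=6
  num=6, elem=26
  num=10, elem=15
  num=13, elem=27
  num=16, elem=9
  num=19, elem=35

Final answer: 19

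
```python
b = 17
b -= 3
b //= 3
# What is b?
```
Trace:
  b=17
  b=14
  b=4

Final answer: 4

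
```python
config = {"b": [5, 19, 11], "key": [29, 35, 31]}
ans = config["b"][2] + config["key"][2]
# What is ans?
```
Trace:
  config={'b': [5, 19, 11], 'key': [29, 35, 31]}
  config={'b': [5, 19, 11], 'key': [29, 35, 31]}, ans=42

Final answer: 42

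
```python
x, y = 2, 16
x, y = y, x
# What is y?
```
Trace:
  x=2, y=16
  x=16, y=2

Final answer: 2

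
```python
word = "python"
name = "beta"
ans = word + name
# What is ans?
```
Trace:
  word='python'
  word='python', name='beta'
  word='python', name='beta', ans='pythonbeta'

Final answer: 'pythonbeta'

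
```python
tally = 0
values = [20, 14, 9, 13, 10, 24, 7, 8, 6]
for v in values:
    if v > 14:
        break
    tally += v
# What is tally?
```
Trace:
  tally=0
  tally=0, v=20

Final answer: 0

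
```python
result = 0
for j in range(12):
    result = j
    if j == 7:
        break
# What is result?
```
Trace:
  result=0
  result=0, j=0
  result=1, j=1
  result=2, j=2
  result=3, j=3
  result=4, j=4
  result=5, j=5
  result=6, j=6
  result=7, j=7

Final answer: 7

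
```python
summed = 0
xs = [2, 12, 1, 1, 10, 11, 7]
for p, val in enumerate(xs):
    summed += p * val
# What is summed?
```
Trace:
  summed=0
  summed=0, p=0, val=2
  summed=12, p=1, val=12
  summed=14, p=2, val=1
  summed=17, p=3, val=1
  summed=57, p=4, val=10
  summed=112, p=5, val=11
  summed=154, p=6, val=7

Final answer: 154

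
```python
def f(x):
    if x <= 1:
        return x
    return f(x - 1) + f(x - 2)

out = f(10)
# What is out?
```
Call trace (a repeated sub-call is expanded the first time; later identical calls just restate its return value):
f(x=10)
  f(x=9)
    f(x=8)
      f(x=7)
        f(x=6)
          f(x=5)
            f(x=4)
              f(x=3)
                f(x=2)
                  f(x=1)
                  -> return 1
                  f(x=0)
                  -> return 0
                -> return 1
                f(x=1)
                -> return 1
              -> return 2
              f(x=2) -> return 1  (same call as traced above)
            -> return 3
            f(x=3) -> return 2  (same call as traced above)
          -> return 5
          f(x=4) -> return 3  (same call as traced above)
        -> return 8
        f(x=5) -> return 5  (same call as traced above)
      -> return 13
      f(x=6) -> return 8  (same call as traced above)
    -> return 21
    f(x=7) -> return 13  (same call as traced above)
  -> return 34
  f(x=8) -> return 21  (same call as traced above)
-> return 55

Final answer: 55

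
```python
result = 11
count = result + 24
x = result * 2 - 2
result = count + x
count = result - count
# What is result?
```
Trace:
  result=11
  result=11, count=35
  result=11, count=35, x=20
  result=55, count=35, x=20
  result=55, count=20, x=20

Final answer: 55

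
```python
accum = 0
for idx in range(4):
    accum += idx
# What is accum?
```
Trace:
  accum=0
  accum=0, idx=0
  accum=1, idx=1
  accum=3, idx=2
  accum=6, idx=3

Final answer: 6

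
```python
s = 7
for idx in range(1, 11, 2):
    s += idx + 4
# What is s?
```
Trace:
  s=7
  s=12, idx=1
  s=19, idx=3
  s=28, idx=5
  s=39, idx=7
  s=52, idx=9

Final answer: 52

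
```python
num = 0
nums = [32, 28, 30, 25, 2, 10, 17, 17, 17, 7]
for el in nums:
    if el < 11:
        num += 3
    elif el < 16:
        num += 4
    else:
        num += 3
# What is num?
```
Trace:
  num=0
  num=3, el=32
  num=6, el=28
  num=9, el=30
  num=12, el=25
  num=15, el=2
  num=18, el=10
  num=21, el=17
  num=24, el=17
  num=27, el=17
  num=30, el=7

Final answer: 30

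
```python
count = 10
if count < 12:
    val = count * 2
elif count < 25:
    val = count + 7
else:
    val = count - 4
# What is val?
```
Trace:
  count=10
  count=10, val=20

Final answer: 20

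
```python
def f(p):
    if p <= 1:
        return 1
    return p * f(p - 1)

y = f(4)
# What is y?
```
Call trace:
f(p=4)
  f(p=3)
    f(p=2)
      f(p=1)
      -> return 1
    -> return 2
  -> return 6
-> return 24

Final answer: 24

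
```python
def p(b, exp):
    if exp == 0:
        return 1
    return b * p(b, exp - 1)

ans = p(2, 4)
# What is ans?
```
Call trace:
p(b=2, exp=4)
  p(b=2, exp=3)
    p(b=2, exp=2)
      p(b=2, exp=1)
        p(b=2, exp=0)
        -> return 1
      -> return 2
    -> return 4
  -> return 8
-> return 16

Final answer: 16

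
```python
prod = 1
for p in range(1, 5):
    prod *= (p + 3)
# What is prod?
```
Trace:
  prod=1
  prod=4, p=1
  prod=20, p=2
  prod=120, p=3
  prod=840, p=4

Final answer: 840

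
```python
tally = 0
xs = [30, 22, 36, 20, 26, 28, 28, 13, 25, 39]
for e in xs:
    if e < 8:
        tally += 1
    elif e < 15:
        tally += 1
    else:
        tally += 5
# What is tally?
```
Trace:
  tally=0
  tally=5, e=30
  tally=10, e=22
  tally=15, e=36
  tally=20, e=20
  tally=25, e=26
  tally=30, e=28
  tally=35, e=28
  tally=36, e=13
  tally=41, e=25
  tally=46, e=39

Final answer: 46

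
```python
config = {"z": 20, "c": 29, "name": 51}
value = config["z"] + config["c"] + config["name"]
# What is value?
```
Trace:
  config={'z': 20, 'c': 29, 'name': 51}
  config={'z': 20, 'c': 29, 'name': 51}, value=100

Final answer: 100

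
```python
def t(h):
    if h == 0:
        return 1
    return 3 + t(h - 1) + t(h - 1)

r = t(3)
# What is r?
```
Call trace (a repeated sub-call is expanded the first time; later identical calls just restate its return value):
t(h=3)
  t(h=2)
    t(h=1)
      t(h=0)
      -> return 1
      t(h=0)
      -> return 1
    -> return 5
    t(h=1) -> return 5  (same call as traced above)
  -> return 13
  t(h=2) -> return 13  (same call as traced above)
-> return 29

Final answer: 29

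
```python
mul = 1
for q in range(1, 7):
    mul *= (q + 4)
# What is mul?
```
Trace:
  mul=1
  mul=5, q=1
  mul=30, q=2
  mul=210, q=3
  mul=1680, q=4
  mul=15120, q=5
  mul=151200, q=6

Final answer: 151200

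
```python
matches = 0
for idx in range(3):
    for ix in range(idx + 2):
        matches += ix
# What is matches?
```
Trace:
  matches=0
  matches=0, idx=0, ix=0
  matches=1, idx=0, ix=1
  matches=1, idx=1, ix=0
  matches=2, idx=1, ix=1
  matches=4, idx=1, ix=2
  matches=4, idx=2, ix=0
  matches=5, idx=2, ix=1
  matches=7, idx=2, ix=2
  matches=10, idx=2, ix=3

Final answer: 10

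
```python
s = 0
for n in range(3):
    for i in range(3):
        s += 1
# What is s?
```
Trace:
  s=0
  s=1, n=0, i=0
  s=2, n=0, i=1
  s=3, n=0, i=2
  s=4, n=1, i=0
  s=5, n=1, i=1
  s=6, n=1, i=2
  s=7, n=2, i=0
  s=8, n=2, i=1
  s=9, n=2, i=2

Final answer: 9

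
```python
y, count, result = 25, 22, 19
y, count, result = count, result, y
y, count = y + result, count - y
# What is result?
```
Trace:
  y=25, count=22, result=19
  y=22, count=19, result=25
  y=47, count=-3, result=25

Final answer: 25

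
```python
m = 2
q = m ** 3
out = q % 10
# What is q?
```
Trace:
  m=2
  m=2, q=8
  m=2, q=8, out=8

Final answer: 8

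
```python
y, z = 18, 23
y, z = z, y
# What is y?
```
Trace:
  y=18, z=23
  y=23, z=18

Final answer: 23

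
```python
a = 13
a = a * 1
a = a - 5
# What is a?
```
Trace:
  a=13
  a=13
  a=8

Final answer: 8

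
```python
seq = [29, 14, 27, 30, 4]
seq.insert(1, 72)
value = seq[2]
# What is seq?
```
Trace:
  seq=[29, 14, 27, 30, 4]
  seq=[29, 72, 14, 27, 30, 4]
  seq=[29, 72, 14, 27, 30, 4], value=14

Final answer: [29, 72, 14, 27, 30, 4]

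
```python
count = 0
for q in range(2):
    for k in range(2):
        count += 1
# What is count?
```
Trace:
  count=0
  count=1, q=0, k=0
  count=2, q=0, k=1
  count=3, q=1, k=0
  count=4, q=1, k=1

Final answer: 4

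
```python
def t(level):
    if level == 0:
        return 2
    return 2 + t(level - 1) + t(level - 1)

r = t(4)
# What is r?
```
Call trace (a repeated sub-call is expanded the first time; later identical calls just restate its return value):
t(level=4)
  t(level=3)
    t(level=2)
      t(level=1)
        t(level=0)
        -> return 2
        t(level=0)
        -> return 2
      -> return 6
      t(level=1) -> return 6  (same call as traced above)
    -> return 14
    t(level=2) -> return 14  (same call as traced above)
  -> return 30
  t(level=3) -> return 30  (same call as traced above)
-> return 62

Final answer: 62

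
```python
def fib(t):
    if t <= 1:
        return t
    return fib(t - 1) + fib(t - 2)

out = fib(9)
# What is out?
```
Call trace (a repeated sub-call is expanded the first time; later identical calls just restate its return value):
fib(t=9)
  fib(t=8)
    fib(t=7)
      fib(t=6)
        fib(t=5)
          fib(t=4)
            fib(t=3)
              fib(t=2)
                fib(t=1)
                -> return 1
                fib(t=0)
                -> return 0
              -> return 1
              fib(t=1)
              -> return 1
            -> return 2
            fib(t=2) -> return 1  (same call as traced above)
          -> return 3
          fib(t=3) -> return 2  (same call as traced above)
        -> return 5
        fib(t=4) -> return 3  (same call as traced above)
      -> return 8
      fib(t=5) -> return 5  (same call as traced above)
    -> return 13
    fib(t=6) -> return 8  (same call as traced above)
  -> return 21
  fib(t=7) -> return 13  (same call as traced above)
-> return 34

Final answer: 34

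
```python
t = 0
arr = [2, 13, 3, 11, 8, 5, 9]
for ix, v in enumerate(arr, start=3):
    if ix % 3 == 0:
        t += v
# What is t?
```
Trace:
  t=0
  t=2, ix=3, v=2
  t=2, ix=4, v=13
  t=2, ix=5, v=3
  t=13, ix=6, v=11
  t=13, ix=7, v=8
  t=13, ix=8, v=5
  t=22, ix=9, v=9

Final answer: 22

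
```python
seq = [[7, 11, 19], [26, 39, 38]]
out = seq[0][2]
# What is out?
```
Trace:
  seq=[[7, 11, 19], [26, 39, 38]]
  seq=[[7, 11, 19], [26, 39, 38]], out=19

Final answer: 19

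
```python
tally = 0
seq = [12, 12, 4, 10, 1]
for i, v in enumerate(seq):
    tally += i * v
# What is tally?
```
Trace:
  tally=0
  tally=0, i=0, v=12
  tally=12, i=1, v=12
  tally=20, i=2, v=4
  tally=50, i=3, v=10
  tally=54, i=4, v=1

Final answer: 54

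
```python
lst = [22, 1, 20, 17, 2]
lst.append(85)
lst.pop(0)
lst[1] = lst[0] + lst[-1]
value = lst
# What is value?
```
Trace:
  lst=[22, 1, 20, 17, 2]
  lst=[22, 1, 20, 17, 2, 85]
  lst=[1, 20, 17, 2, 85]
  lst=[1, 86, 17, 2, 85]
  lst=[1, 86, 17, 2, 85], value=[1, 86, 17, 2, 85]

Final answer: [1, 86, 17, 2, 85]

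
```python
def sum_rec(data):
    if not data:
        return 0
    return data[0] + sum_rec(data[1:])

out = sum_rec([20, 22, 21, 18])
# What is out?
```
Call trace:
sum_rec(data=[20, 22, 21, 18])
  sum_rec(data=[22, 21, 18])
    sum_rec(data=[21, 18])
      sum_rec(data=[18])
        sum_rec(data=[])
        -> return 0
      -> return 18
    -> return 39
  -> return 61
-> return 81

Final answer: 81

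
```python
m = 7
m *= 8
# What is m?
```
Trace:
  m=7
  m=56

Final answer: 56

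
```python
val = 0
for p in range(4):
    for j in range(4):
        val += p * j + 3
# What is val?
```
Trace:
  val=0
  val=3, p=0, j=0
  val=6, p=0, j=1
  val=9, p=0, j=2
  val=12, p=0, j=3
  val=15, p=1, j=0
  val=19, p=1, j=1
  val=24, p=1, j=2
  val=30, p=1, j=3
  val=33, p=2, j=0
  val=38, p=2, j=1
  val=45, p=2, j=2
  val=54, p=2, j=3
  val=57, p=3, j=0
  val=63, p=3, j=1
  val=72, p=3, j=2
  val=84, p=3, j=3

Final answer: 84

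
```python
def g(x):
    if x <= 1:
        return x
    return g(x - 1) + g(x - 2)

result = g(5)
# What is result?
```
Call trace (a repeated sub-call is expanded the first time; later identical calls just restate its return value):
g(x=5)
  g(x=4)
    g(x=3)
      g(x=2)
        g(x=1)
        -> return 1
        g(x=0)
        -> return 0
      -> return 1
      g(x=1)
      -> return 1
    -> return 2
    g(x=2) -> return 1  (same call as traced above)
  -> return 3
  g(x=3) -> return 2  (same call as traced above)
-> return 5

Final answer: 5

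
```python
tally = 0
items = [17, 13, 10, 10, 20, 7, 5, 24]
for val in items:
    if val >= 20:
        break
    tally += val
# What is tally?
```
Trace:
  tally=0
  tally=17, val=17
  tally=30, val=13
  tally=40, val=10
  tally=50, val=10
  tally=50, val=20

Final answer: 50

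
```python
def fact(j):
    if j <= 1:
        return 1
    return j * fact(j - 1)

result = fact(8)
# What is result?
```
Call trace:
fact(j=8)
  fact(j=7)
    fact(j=6)
      fact(j=5)
        fact(j=4)
          fact(j=3)
            fact(j=2)
              fact(j=1)
              -> return 1
            -> return 2
          -> return 6
        -> return 24
      -> return 120
    -> return 720
  -> return 5040
-> return 40320

Final answer: 40320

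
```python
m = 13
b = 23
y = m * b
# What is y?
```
Trace:
  m=13
  m=13, b=23
  m=13, b=23, y=299

Final answer: 299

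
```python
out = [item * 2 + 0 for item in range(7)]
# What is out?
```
Trace:
  item=0
  item=1
  item=2
  item=3
  item=4
  item=5
  item=6
  out=[0, 2, 4, 6, 8, 10, 12]

Final answer: [0, 2, 4, 6, 8, 10, 12]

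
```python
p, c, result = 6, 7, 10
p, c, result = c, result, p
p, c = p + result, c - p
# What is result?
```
Trace:
  p=6, c=7, result=10
  p=7, c=10, result=6
  p=13, c=3, result=6

Final answer: 6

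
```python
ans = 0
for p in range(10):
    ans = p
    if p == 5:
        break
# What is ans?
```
Trace:
  ans=0
  ans=0, p=0
  ans=1, p=1
  ans=2, p=2
  ans=3, p=3
  ans=4, p=4
  ans=5, p=5

Final answer: 5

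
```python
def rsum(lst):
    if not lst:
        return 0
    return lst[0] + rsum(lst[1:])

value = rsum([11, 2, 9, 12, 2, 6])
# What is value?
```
Call trace:
rsum(lst=[11, 2, 9, 12, 2, 6])
  rsum(lst=[2, 9, 12, 2, 6])
    rsum(lst=[9, 12, 2, 6])
      rsum(lst=[12, 2, 6])
        rsum(lst=[2, 6])
          rsum(lst=[6])
            rsum(lst=[])
            -> return 0
          -> return 6
        -> return 8
      -> return 20
    -> return 29
  -> return 31
-> return 42

Final answer: 42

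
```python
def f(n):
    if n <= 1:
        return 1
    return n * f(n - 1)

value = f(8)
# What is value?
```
Call trace:
f(n=8)
  f(n=7)
    f(n=6)
      f(n=5)
        f(n=4)
          f(n=3)
            f(n=2)
              f(n=1)
              -> return 1
            -> return 2
          -> return 6
        -> return 24
      -> return 120
    -> return 720
  -> return 5040
-> return 40320

Final answer: 40320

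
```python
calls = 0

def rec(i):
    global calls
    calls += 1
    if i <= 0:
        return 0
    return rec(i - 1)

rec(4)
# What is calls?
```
Call trace:
rec(i=4)
  rec(i=3)
    rec(i=2)
      rec(i=1)
        rec(i=0)
        -> return 0
      -> return 0
    -> return 0
  -> return 0
-> return 0

calls is incremented once per call. rec is entered once for each i = 4, 3, 2, 1, 0 (the i <= 0 call returns without recursing), i.e. 4 + 1 calls.
calls = 5

Final answer: 5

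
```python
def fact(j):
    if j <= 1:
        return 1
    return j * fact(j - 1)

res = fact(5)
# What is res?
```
Call trace:
fact(j=5)
  fact(j=4)
    fact(j=3)
      fact(j=2)
        fact(j=1)
        -> return 1
      -> return 2
    -> return 6
  -> return 24
-> return 120

Final answer: 120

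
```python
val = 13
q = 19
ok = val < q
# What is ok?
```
Trace:
  val=13
  val=13, q=19
  val=13, q=19, ok=True

Final answer: True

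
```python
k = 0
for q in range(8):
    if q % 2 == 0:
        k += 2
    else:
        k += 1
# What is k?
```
Trace:
  k=0
  k=2, q=0
  k=3, q=1
  k=5, q=2
  k=6, q=3
  k=8, q=4
  k=9, q=5
  k=11, q=6
  k=12, q=7

Final answer: 12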